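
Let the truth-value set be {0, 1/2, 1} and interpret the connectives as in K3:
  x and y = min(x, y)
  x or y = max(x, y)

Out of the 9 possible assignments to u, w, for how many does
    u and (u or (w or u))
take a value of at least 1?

3

u = 0, w = 0 ↦ 0  <
u = 0, w = 1/2 ↦ 0  <
u = 0, w = 1 ↦ 0  <
u = 1/2, w = 0 ↦ 1/2  <
u = 1/2, w = 1/2 ↦ 1/2  <
u = 1/2, w = 1 ↦ 1/2  <
u = 1, w = 0 ↦ 1  ≥
u = 1, w = 1/2 ↦ 1  ≥
u = 1, w = 1 ↦ 1  ≥
So 3 of the 9 assignments meet the threshold.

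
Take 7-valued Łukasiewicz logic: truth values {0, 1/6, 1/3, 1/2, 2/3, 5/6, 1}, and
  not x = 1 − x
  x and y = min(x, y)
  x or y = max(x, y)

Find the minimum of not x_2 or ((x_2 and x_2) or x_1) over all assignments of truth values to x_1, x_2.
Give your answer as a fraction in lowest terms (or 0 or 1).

1/2

Take x_1 = 0, x_2 = 1/2:
not x_2 = not 1/2 = 1/2
x_2 and x_2 = 1/2 and 1/2 = 1/2
(x_2 and x_2) or x_1 = 1/2 or 0 = 1/2
not x_2 or ((x_2 and x_2) or x_1) = 1/2 or 1/2 = 1/2
No assignment yields a value below 1/2, so this is the minimum.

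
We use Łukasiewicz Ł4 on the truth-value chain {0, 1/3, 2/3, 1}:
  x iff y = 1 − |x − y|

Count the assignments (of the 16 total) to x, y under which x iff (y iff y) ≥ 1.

4

x = 0, y = 0 ↦ 0  <
x = 0, y = 1/3 ↦ 0  <
x = 0, y = 2/3 ↦ 0  <
x = 0, y = 1 ↦ 0  <
x = 1/3, y = 0 ↦ 1/3  <
x = 1/3, y = 1/3 ↦ 1/3  <
x = 1/3, y = 2/3 ↦ 1/3  <
x = 1/3, y = 1 ↦ 1/3  <
x = 2/3, y = 0 ↦ 2/3  <
x = 2/3, y = 1/3 ↦ 2/3  <
x = 2/3, y = 2/3 ↦ 2/3  <
x = 2/3, y = 1 ↦ 2/3  <
x = 1, y = 0 ↦ 1  ≥
x = 1, y = 1/3 ↦ 1  ≥
x = 1, y = 2/3 ↦ 1  ≥
x = 1, y = 1 ↦ 1  ≥
So 4 of the 16 assignments meet the threshold.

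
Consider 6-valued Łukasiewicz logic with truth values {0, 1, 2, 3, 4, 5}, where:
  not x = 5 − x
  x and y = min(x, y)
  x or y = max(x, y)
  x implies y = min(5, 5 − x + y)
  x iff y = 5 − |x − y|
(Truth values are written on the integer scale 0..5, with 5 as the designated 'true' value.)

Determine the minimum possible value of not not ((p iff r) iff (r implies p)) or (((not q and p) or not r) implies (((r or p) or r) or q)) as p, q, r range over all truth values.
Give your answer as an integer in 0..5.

Take p = 2, q = 0, r = 0:
p iff r = 2 iff 0 = 3
r implies p = 0 implies 2 = 5
(p iff r) iff (r implies p) = 3 iff 5 = 3
not ((p iff r) iff (r implies p)) = not 3 = 2
not not ((p iff r) iff (r implies p)) = not 2 = 3
not q = not 0 = 5
not q and p = 5 and 2 = 2
not r = not 0 = 5
(not q and p) or not r = 2 or 5 = 5
r or p = 0 or 2 = 2
(r or p) or r = 2 or 0 = 2
((r or p) or r) or q = 2 or 0 = 2
((not q and p) or not r) implies (((r or p) or r) or q) = 5 implies 2 = 2
not not ((p iff r) iff (r implies p)) or (((not q and p) or not r) implies (((r or p) or r) or q)) = 3 or 2 = 3
No assignment yields a value below 3, so this is the minimum.

3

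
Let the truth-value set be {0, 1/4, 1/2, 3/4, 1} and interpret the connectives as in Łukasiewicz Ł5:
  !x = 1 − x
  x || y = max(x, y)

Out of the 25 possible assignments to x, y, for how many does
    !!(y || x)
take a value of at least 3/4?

16

value 1: 9 assignments (counts)
value 3/4: 7 assignments (counts)
value 1/2: 5 assignments
value 1/4: 3 assignments
value 0: 1 assignment
So 16 of the 25 assignments meet the threshold.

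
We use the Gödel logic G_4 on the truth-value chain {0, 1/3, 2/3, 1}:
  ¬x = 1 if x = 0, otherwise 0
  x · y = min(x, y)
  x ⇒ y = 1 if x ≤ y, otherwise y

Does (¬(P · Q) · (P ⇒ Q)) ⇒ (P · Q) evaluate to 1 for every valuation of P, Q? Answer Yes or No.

No

Counterexample: take P = 0, Q = 0.
P · Q = 0 · 0 = 0
¬(P · Q) = ¬0 = 1
P ⇒ Q = 0 ⇒ 0 = 1
¬(P · Q) · (P ⇒ Q) = 1 · 1 = 1
P · Q = 0 · 0 = 0
(¬(P · Q) · (P ⇒ Q)) ⇒ (P · Q) = 1 ⇒ 0 = 0
This gives 0 ≠ 1.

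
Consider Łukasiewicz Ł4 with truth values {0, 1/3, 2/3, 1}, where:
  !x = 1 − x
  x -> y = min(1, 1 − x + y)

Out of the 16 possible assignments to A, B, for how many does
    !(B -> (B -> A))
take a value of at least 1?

A = 0, B = 0 ↦ 0  <
A = 0, B = 1/3 ↦ 0  <
A = 0, B = 2/3 ↦ 1/3  <
A = 0, B = 1 ↦ 1  ≥
A = 1/3, B = 0 ↦ 0  <
A = 1/3, B = 1/3 ↦ 0  <
A = 1/3, B = 2/3 ↦ 0  <
A = 1/3, B = 1 ↦ 2/3  <
A = 2/3, B = 0 ↦ 0  <
A = 2/3, B = 1/3 ↦ 0  <
A = 2/3, B = 2/3 ↦ 0  <
A = 2/3, B = 1 ↦ 1/3  <
A = 1, B = 0 ↦ 0  <
A = 1, B = 1/3 ↦ 0  <
A = 1, B = 2/3 ↦ 0  <
A = 1, B = 1 ↦ 0  <
So 1 of the 16 assignments meets the threshold.

1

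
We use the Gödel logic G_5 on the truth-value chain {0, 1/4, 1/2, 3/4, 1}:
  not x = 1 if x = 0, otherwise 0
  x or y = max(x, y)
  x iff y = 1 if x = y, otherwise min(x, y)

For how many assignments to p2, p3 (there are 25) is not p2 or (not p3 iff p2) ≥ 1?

value 1: 6 assignments (counts)
value 3/4: 1 assignment
value 1/2: 1 assignment
value 1/4: 1 assignment
value 0: 16 assignments
So 6 of the 25 assignments meet the threshold.

6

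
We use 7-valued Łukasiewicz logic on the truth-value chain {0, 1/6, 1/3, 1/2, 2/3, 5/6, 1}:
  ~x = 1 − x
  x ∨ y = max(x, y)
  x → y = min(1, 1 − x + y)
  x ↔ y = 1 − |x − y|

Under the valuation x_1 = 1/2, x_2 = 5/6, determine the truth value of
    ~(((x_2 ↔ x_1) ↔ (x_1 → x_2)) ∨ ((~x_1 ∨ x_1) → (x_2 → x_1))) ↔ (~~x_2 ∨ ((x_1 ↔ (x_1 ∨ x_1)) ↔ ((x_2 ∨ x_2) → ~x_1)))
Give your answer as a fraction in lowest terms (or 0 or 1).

x_2 ↔ x_1 = 5/6 ↔ 1/2 = 2/3
x_1 → x_2 = 1/2 → 5/6 = 1
(x_2 ↔ x_1) ↔ (x_1 → x_2) = 2/3 ↔ 1 = 2/3
~x_1 = ~1/2 = 1/2
~x_1 ∨ x_1 = 1/2 ∨ 1/2 = 1/2
x_2 → x_1 = 5/6 → 1/2 = 2/3
(~x_1 ∨ x_1) → (x_2 → x_1) = 1/2 → 2/3 = 1
((x_2 ↔ x_1) ↔ (x_1 → x_2)) ∨ ((~x_1 ∨ x_1) → (x_2 → x_1)) = 2/3 ∨ 1 = 1
~(((x_2 ↔ x_1) ↔ (x_1 → x_2)) ∨ ((~x_1 ∨ x_1) → (x_2 → x_1))) = ~1 = 0
~x_2 = ~5/6 = 1/6
~~x_2 = ~1/6 = 5/6
x_1 ∨ x_1 = 1/2 ∨ 1/2 = 1/2
x_1 ↔ (x_1 ∨ x_1) = 1/2 ↔ 1/2 = 1
x_2 ∨ x_2 = 5/6 ∨ 5/6 = 5/6
~x_1 = ~1/2 = 1/2
(x_2 ∨ x_2) → ~x_1 = 5/6 → 1/2 = 2/3
(x_1 ↔ (x_1 ∨ x_1)) ↔ ((x_2 ∨ x_2) → ~x_1) = 1 ↔ 2/3 = 2/3
~~x_2 ∨ ((x_1 ↔ (x_1 ∨ x_1)) ↔ ((x_2 ∨ x_2) → ~x_1)) = 5/6 ∨ 2/3 = 5/6
~(((x_2 ↔ x_1) ↔ (x_1 → x_2)) ∨ ((~x_1 ∨ x_1) → (x_2 → x_1))) ↔ (~~x_2 ∨ ((x_1 ↔ (x_1 ∨ x_1)) ↔ ((x_2 ∨ x_2) → ~x_1))) = 0 ↔ 5/6 = 1/6

1/6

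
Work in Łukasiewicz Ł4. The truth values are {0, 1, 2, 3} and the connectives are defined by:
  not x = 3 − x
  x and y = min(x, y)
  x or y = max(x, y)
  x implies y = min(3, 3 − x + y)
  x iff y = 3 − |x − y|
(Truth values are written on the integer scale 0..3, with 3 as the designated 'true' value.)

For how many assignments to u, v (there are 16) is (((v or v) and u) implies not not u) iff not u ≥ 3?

4

u = 0, v = 0 ↦ 3  ≥
u = 0, v = 1 ↦ 3  ≥
u = 0, v = 2 ↦ 3  ≥
u = 0, v = 3 ↦ 3  ≥
u = 1, v = 0 ↦ 2  <
u = 1, v = 1 ↦ 2  <
u = 1, v = 2 ↦ 2  <
u = 1, v = 3 ↦ 2  <
u = 2, v = 0 ↦ 1  <
u = 2, v = 1 ↦ 1  <
u = 2, v = 2 ↦ 1  <
u = 2, v = 3 ↦ 1  <
u = 3, v = 0 ↦ 0  <
u = 3, v = 1 ↦ 0  <
u = 3, v = 2 ↦ 0  <
u = 3, v = 3 ↦ 0  <
So 4 of the 16 assignments meet the threshold.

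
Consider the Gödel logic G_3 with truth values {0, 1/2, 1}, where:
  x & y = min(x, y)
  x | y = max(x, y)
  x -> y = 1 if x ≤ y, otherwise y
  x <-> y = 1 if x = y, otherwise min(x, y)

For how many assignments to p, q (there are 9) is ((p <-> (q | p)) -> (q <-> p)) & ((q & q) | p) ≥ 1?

3

p = 0, q = 0 ↦ 0  <
p = 0, q = 1/2 ↦ 1/2  <
p = 0, q = 1 ↦ 1  ≥
p = 1/2, q = 0 ↦ 0  <
p = 1/2, q = 1/2 ↦ 1/2  <
p = 1/2, q = 1 ↦ 1  ≥
p = 1, q = 0 ↦ 0  <
p = 1, q = 1/2 ↦ 1/2  <
p = 1, q = 1 ↦ 1  ≥
So 3 of the 9 assignments meet the threshold.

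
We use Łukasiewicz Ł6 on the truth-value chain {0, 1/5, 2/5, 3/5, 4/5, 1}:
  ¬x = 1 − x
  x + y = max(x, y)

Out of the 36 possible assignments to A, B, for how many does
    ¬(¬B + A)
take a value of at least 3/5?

value 1: 1 assignment (counts)
value 4/5: 3 assignments (counts)
value 3/5: 5 assignments (counts)
value 2/5: 7 assignments
value 1/5: 9 assignments
value 0: 11 assignments
So 9 of the 36 assignments meet the threshold.

9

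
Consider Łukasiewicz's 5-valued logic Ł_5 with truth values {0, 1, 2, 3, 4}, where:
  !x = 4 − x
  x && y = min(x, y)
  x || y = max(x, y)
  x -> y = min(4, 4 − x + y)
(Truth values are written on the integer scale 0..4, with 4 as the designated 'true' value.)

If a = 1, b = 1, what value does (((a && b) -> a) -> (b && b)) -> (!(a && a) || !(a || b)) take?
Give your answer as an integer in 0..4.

a && b = 1 && 1 = 1
(a && b) -> a = 1 -> 1 = 4
b && b = 1 && 1 = 1
((a && b) -> a) -> (b && b) = 4 -> 1 = 1
a && a = 1 && 1 = 1
!(a && a) = !1 = 3
a || b = 1 || 1 = 1
!(a || b) = !1 = 3
!(a && a) || !(a || b) = 3 || 3 = 3
(((a && b) -> a) -> (b && b)) -> (!(a && a) || !(a || b)) = 1 -> 3 = 4

4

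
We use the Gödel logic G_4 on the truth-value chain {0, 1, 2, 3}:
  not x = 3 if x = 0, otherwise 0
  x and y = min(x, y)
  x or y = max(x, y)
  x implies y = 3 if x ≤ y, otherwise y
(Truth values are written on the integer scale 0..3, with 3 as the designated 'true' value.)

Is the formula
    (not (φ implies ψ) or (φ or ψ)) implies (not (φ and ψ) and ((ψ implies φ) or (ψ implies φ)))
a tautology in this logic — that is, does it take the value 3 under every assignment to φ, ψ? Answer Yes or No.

Counterexample: take φ = 0, ψ = 1.
φ implies ψ = 0 implies 1 = 3
not (φ implies ψ) = not 3 = 0
φ or ψ = 0 or 1 = 1
not (φ implies ψ) or (φ or ψ) = 0 or 1 = 1
φ and ψ = 0 and 1 = 0
not (φ and ψ) = not 0 = 3
ψ implies φ = 1 implies 0 = 0
ψ implies φ = 1 implies 0 = 0
(ψ implies φ) or (ψ implies φ) = 0 or 0 = 0
not (φ and ψ) and ((ψ implies φ) or (ψ implies φ)) = 3 and 0 = 0
(not (φ implies ψ) or (φ or ψ)) implies (not (φ and ψ) and ((ψ implies φ) or (ψ implies φ))) = 1 implies 0 = 0
This gives 0 ≠ 3.

No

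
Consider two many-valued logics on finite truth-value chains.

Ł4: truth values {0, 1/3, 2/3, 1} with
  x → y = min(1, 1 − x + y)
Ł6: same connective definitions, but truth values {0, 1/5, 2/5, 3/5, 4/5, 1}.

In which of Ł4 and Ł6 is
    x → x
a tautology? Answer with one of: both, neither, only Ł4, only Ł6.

both

In Ł4: every assignment gives 1 — tautology.
In Ł6: every assignment gives 1 — tautology.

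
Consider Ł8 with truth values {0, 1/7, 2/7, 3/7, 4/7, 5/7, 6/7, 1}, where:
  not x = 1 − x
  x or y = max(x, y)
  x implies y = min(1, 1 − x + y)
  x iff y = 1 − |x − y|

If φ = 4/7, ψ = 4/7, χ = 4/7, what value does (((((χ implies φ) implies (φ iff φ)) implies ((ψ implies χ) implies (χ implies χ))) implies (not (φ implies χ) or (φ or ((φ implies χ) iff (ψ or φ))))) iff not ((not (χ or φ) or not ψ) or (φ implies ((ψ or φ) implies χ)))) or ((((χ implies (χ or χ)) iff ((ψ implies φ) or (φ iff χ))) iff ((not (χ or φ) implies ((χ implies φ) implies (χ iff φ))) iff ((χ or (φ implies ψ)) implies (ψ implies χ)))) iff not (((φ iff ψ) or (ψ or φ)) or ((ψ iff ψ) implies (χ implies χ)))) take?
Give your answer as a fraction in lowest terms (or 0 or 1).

χ implies φ = 4/7 implies 4/7 = 1
φ iff φ = 4/7 iff 4/7 = 1
(χ implies φ) implies (φ iff φ) = 1 implies 1 = 1
ψ implies χ = 4/7 implies 4/7 = 1
χ implies χ = 4/7 implies 4/7 = 1
(ψ implies χ) implies (χ implies χ) = 1 implies 1 = 1
((χ implies φ) implies (φ iff φ)) implies ((ψ implies χ) implies (χ implies χ)) = 1 implies 1 = 1
φ implies χ = 4/7 implies 4/7 = 1
not (φ implies χ) = not 1 = 0
φ implies χ = 4/7 implies 4/7 = 1
ψ or φ = 4/7 or 4/7 = 4/7
(φ implies χ) iff (ψ or φ) = 1 iff 4/7 = 4/7
φ or ((φ implies χ) iff (ψ or φ)) = 4/7 or 4/7 = 4/7
not (φ implies χ) or (φ or ((φ implies χ) iff (ψ or φ))) = 0 or 4/7 = 4/7
(((χ implies φ) implies (φ iff φ)) implies ((ψ implies χ) implies (χ implies χ))) implies (not (φ implies χ) or (φ or ((φ implies χ) iff (ψ or φ)))) = 1 implies 4/7 = 4/7
χ or φ = 4/7 or 4/7 = 4/7
not (χ or φ) = not 4/7 = 3/7
not ψ = not 4/7 = 3/7
not (χ or φ) or not ψ = 3/7 or 3/7 = 3/7
ψ or φ = 4/7 or 4/7 = 4/7
(ψ or φ) implies χ = 4/7 implies 4/7 = 1
φ implies ((ψ or φ) implies χ) = 4/7 implies 1 = 1
(not (χ or φ) or not ψ) or (φ implies ((ψ or φ) implies χ)) = 3/7 or 1 = 1
not ((not (χ or φ) or not ψ) or (φ implies ((ψ or φ) implies χ))) = not 1 = 0
((((χ implies φ) implies (φ iff φ)) implies ((ψ implies χ) implies (χ implies χ))) implies (not (φ implies χ) or (φ or ((φ implies χ) iff (ψ or φ))))) iff not ((not (χ or φ) or not ψ) or (φ implies ((ψ or φ) implies χ))) = 4/7 iff 0 = 3/7
χ or χ = 4/7 or 4/7 = 4/7
χ implies (χ or χ) = 4/7 implies 4/7 = 1
ψ implies φ = 4/7 implies 4/7 = 1
φ iff χ = 4/7 iff 4/7 = 1
(ψ implies φ) or (φ iff χ) = 1 or 1 = 1
(χ implies (χ or χ)) iff ((ψ implies φ) or (φ iff χ)) = 1 iff 1 = 1
χ or φ = 4/7 or 4/7 = 4/7
not (χ or φ) = not 4/7 = 3/7
χ implies φ = 4/7 implies 4/7 = 1
χ iff φ = 4/7 iff 4/7 = 1
(χ implies φ) implies (χ iff φ) = 1 implies 1 = 1
not (χ or φ) implies ((χ implies φ) implies (χ iff φ)) = 3/7 implies 1 = 1
φ implies ψ = 4/7 implies 4/7 = 1
χ or (φ implies ψ) = 4/7 or 1 = 1
ψ implies χ = 4/7 implies 4/7 = 1
(χ or (φ implies ψ)) implies (ψ implies χ) = 1 implies 1 = 1
(not (χ or φ) implies ((χ implies φ) implies (χ iff φ))) iff ((χ or (φ implies ψ)) implies (ψ implies χ)) = 1 iff 1 = 1
((χ implies (χ or χ)) iff ((ψ implies φ) or (φ iff χ))) iff ((not (χ or φ) implies ((χ implies φ) implies (χ iff φ))) iff ((χ or (φ implies ψ)) implies (ψ implies χ))) = 1 iff 1 = 1
φ iff ψ = 4/7 iff 4/7 = 1
ψ or φ = 4/7 or 4/7 = 4/7
(φ iff ψ) or (ψ or φ) = 1 or 4/7 = 1
ψ iff ψ = 4/7 iff 4/7 = 1
χ implies χ = 4/7 implies 4/7 = 1
(ψ iff ψ) implies (χ implies χ) = 1 implies 1 = 1
((φ iff ψ) or (ψ or φ)) or ((ψ iff ψ) implies (χ implies χ)) = 1 or 1 = 1
not (((φ iff ψ) or (ψ or φ)) or ((ψ iff ψ) implies (χ implies χ))) = not 1 = 0
(((χ implies (χ or χ)) iff ((ψ implies φ) or (φ iff χ))) iff ((not (χ or φ) implies ((χ implies φ) implies (χ iff φ))) iff ((χ or (φ implies ψ)) implies (ψ implies χ)))) iff not (((φ iff ψ) or (ψ or φ)) or ((ψ iff ψ) implies (χ implies χ))) = 1 iff 0 = 0
(((((χ implies φ) implies (φ iff φ)) implies ((ψ implies χ) implies (χ implies χ))) implies (not (φ implies χ) or (φ or ((φ implies χ) iff (ψ or φ))))) iff not ((not (χ or φ) or not ψ) or (φ implies ((ψ or φ) implies χ)))) or ((((χ implies (χ or χ)) iff ((ψ implies φ) or (φ iff χ))) iff ((not (χ or φ) implies ((χ implies φ) implies (χ iff φ))) iff ((χ or (φ implies ψ)) implies (ψ implies χ)))) iff not (((φ iff ψ) or (ψ or φ)) or ((ψ iff ψ) implies (χ implies χ)))) = 3/7 or 0 = 3/7

3/7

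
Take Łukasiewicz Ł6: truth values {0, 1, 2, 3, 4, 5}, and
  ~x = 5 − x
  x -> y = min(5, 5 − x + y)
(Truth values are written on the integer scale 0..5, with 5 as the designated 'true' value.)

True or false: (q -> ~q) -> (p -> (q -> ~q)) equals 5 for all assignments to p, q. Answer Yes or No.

At p = 1, q = 0, for instance:
~q = ~0 = 5
q -> ~q = 0 -> 5 = 5
p -> (q -> ~q) = 1 -> 5 = 5
(q -> ~q) -> (p -> (q -> ~q)) = 5 -> 5 = 5
and checking the remaining 35 assignments likewise gives ≥ 5 in every case.

Yes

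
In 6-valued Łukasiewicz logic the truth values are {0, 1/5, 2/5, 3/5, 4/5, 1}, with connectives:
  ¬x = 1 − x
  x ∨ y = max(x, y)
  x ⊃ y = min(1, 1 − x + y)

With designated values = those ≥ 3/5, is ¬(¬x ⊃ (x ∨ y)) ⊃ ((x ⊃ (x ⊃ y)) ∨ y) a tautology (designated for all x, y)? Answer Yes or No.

Yes

At x = 3/5, y = 0, for instance:
¬x = ¬3/5 = 2/5
x ∨ y = 3/5 ∨ 0 = 3/5
¬x ⊃ (x ∨ y) = 2/5 ⊃ 3/5 = 1
¬(¬x ⊃ (x ∨ y)) = ¬1 = 0
x ⊃ y = 3/5 ⊃ 0 = 2/5
x ⊃ (x ⊃ y) = 3/5 ⊃ 2/5 = 4/5
(x ⊃ (x ⊃ y)) ∨ y = 4/5 ∨ 0 = 4/5
¬(¬x ⊃ (x ∨ y)) ⊃ ((x ⊃ (x ⊃ y)) ∨ y) = 0 ⊃ 4/5 = 1
and checking the remaining 35 assignments likewise gives ≥ 3/5 in every case.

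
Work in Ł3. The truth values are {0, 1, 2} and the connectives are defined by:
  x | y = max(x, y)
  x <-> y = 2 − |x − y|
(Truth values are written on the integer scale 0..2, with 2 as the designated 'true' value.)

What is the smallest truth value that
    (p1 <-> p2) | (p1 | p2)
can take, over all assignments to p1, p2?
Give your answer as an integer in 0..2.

1

Take p1 = 0, p2 = 1:
p1 <-> p2 = 0 <-> 1 = 1
p1 | p2 = 0 | 1 = 1
(p1 <-> p2) | (p1 | p2) = 1 | 1 = 1
No assignment yields a value below 1, so this is the minimum.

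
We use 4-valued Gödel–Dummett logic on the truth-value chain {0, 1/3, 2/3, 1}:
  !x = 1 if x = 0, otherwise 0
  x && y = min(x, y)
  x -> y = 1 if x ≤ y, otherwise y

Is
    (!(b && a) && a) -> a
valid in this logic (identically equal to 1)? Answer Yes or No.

Yes

a = 0, b = 0 ↦ 1
a = 0, b = 1/3 ↦ 1
a = 0, b = 2/3 ↦ 1
a = 0, b = 1 ↦ 1
a = 1/3, b = 0 ↦ 1
a = 1/3, b = 1/3 ↦ 1
a = 1/3, b = 2/3 ↦ 1
a = 1/3, b = 1 ↦ 1
a = 2/3, b = 0 ↦ 1
a = 2/3, b = 1/3 ↦ 1
a = 2/3, b = 2/3 ↦ 1
a = 2/3, b = 1 ↦ 1
a = 1, b = 0 ↦ 1
a = 1, b = 1/3 ↦ 1
a = 1, b = 2/3 ↦ 1
a = 1, b = 1 ↦ 1
Every assignment gives a value ≥ 1.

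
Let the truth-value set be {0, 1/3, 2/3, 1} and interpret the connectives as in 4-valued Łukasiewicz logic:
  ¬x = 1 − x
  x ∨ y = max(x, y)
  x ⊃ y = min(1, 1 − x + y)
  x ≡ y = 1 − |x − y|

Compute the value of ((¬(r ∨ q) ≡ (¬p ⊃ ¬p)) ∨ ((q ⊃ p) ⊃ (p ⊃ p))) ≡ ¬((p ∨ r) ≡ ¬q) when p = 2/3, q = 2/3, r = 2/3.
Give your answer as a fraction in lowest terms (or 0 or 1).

r ∨ q = 2/3 ∨ 2/3 = 2/3
¬(r ∨ q) = ¬2/3 = 1/3
¬p = ¬2/3 = 1/3
¬p = ¬2/3 = 1/3
¬p ⊃ ¬p = 1/3 ⊃ 1/3 = 1
¬(r ∨ q) ≡ (¬p ⊃ ¬p) = 1/3 ≡ 1 = 1/3
q ⊃ p = 2/3 ⊃ 2/3 = 1
p ⊃ p = 2/3 ⊃ 2/3 = 1
(q ⊃ p) ⊃ (p ⊃ p) = 1 ⊃ 1 = 1
(¬(r ∨ q) ≡ (¬p ⊃ ¬p)) ∨ ((q ⊃ p) ⊃ (p ⊃ p)) = 1/3 ∨ 1 = 1
p ∨ r = 2/3 ∨ 2/3 = 2/3
¬q = ¬2/3 = 1/3
(p ∨ r) ≡ ¬q = 2/3 ≡ 1/3 = 2/3
¬((p ∨ r) ≡ ¬q) = ¬2/3 = 1/3
((¬(r ∨ q) ≡ (¬p ⊃ ¬p)) ∨ ((q ⊃ p) ⊃ (p ⊃ p))) ≡ ¬((p ∨ r) ≡ ¬q) = 1 ≡ 1/3 = 1/3

1/3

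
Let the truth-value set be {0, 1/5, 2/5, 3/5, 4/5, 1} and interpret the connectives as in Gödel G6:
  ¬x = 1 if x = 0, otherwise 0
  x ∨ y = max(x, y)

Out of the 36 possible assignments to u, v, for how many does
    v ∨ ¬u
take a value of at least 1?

11

value 1: 11 assignments (counts)
value 4/5: 5 assignments
value 3/5: 5 assignments
value 2/5: 5 assignments
value 1/5: 5 assignments
value 0: 5 assignments
So 11 of the 36 assignments meet the threshold.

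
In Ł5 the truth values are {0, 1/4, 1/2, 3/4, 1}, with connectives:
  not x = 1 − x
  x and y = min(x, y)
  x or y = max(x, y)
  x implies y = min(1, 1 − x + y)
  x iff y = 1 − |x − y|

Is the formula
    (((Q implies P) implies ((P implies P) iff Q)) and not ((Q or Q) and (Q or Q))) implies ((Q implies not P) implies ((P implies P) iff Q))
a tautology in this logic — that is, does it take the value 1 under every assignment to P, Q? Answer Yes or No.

No

Counterexample: take P = 0, Q = 1/4.
Q implies P = 1/4 implies 0 = 3/4
P implies P = 0 implies 0 = 1
(P implies P) iff Q = 1 iff 1/4 = 1/4
(Q implies P) implies ((P implies P) iff Q) = 3/4 implies 1/4 = 1/2
Q or Q = 1/4 or 1/4 = 1/4
Q or Q = 1/4 or 1/4 = 1/4
(Q or Q) and (Q or Q) = 1/4 and 1/4 = 1/4
not ((Q or Q) and (Q or Q)) = not 1/4 = 3/4
((Q implies P) implies ((P implies P) iff Q)) and not ((Q or Q) and (Q or Q)) = 1/2 and 3/4 = 1/2
not P = not 0 = 1
Q implies not P = 1/4 implies 1 = 1
P implies P = 0 implies 0 = 1
(P implies P) iff Q = 1 iff 1/4 = 1/4
(Q implies not P) implies ((P implies P) iff Q) = 1 implies 1/4 = 1/4
(((Q implies P) implies ((P implies P) iff Q)) and not ((Q or Q) and (Q or Q))) implies ((Q implies not P) implies ((P implies P) iff Q)) = 1/2 implies 1/4 = 3/4
This gives 3/4 ≠ 1.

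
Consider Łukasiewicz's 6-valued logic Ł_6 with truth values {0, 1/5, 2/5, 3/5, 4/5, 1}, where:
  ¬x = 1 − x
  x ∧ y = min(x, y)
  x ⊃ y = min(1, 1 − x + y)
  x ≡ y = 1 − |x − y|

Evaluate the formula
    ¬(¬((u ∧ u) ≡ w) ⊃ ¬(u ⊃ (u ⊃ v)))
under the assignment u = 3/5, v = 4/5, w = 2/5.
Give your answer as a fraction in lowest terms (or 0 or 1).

1/5

u ∧ u = 3/5 ∧ 3/5 = 3/5
(u ∧ u) ≡ w = 3/5 ≡ 2/5 = 4/5
¬((u ∧ u) ≡ w) = ¬4/5 = 1/5
u ⊃ v = 3/5 ⊃ 4/5 = 1
u ⊃ (u ⊃ v) = 3/5 ⊃ 1 = 1
¬(u ⊃ (u ⊃ v)) = ¬1 = 0
¬((u ∧ u) ≡ w) ⊃ ¬(u ⊃ (u ⊃ v)) = 1/5 ⊃ 0 = 4/5
¬(¬((u ∧ u) ≡ w) ⊃ ¬(u ⊃ (u ⊃ v))) = ¬4/5 = 1/5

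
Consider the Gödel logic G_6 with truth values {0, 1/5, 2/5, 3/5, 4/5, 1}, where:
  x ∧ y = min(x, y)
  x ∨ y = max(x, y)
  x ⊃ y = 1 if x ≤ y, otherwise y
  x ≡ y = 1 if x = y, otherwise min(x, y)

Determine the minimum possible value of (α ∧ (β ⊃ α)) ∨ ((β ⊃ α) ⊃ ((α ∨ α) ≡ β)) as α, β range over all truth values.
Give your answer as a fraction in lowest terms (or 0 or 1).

Take α = 1/5, β = 0:
β ⊃ α = 0 ⊃ 1/5 = 1
α ∧ (β ⊃ α) = 1/5 ∧ 1 = 1/5
β ⊃ α = 0 ⊃ 1/5 = 1
α ∨ α = 1/5 ∨ 1/5 = 1/5
(α ∨ α) ≡ β = 1/5 ≡ 0 = 0
(β ⊃ α) ⊃ ((α ∨ α) ≡ β) = 1 ⊃ 0 = 0
(α ∧ (β ⊃ α)) ∨ ((β ⊃ α) ⊃ ((α ∨ α) ≡ β)) = 1/5 ∨ 0 = 1/5
No assignment yields a value below 1/5, so this is the minimum.

1/5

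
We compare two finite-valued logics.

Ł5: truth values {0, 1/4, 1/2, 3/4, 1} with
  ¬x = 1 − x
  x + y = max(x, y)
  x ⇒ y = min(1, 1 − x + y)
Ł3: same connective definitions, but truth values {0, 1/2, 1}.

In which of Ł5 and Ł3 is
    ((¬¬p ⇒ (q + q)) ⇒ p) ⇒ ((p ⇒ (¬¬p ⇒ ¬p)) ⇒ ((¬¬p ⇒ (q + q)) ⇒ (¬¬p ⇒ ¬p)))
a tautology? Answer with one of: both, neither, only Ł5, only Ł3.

both

In Ł5: every assignment gives 1 — tautology.
In Ł3: every assignment gives 1 — tautology.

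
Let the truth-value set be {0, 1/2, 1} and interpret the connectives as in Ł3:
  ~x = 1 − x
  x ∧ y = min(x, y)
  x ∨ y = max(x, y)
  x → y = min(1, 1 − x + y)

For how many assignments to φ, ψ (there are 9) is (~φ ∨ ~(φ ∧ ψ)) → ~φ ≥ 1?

6

φ = 0, ψ = 0 ↦ 1  ≥
φ = 0, ψ = 1/2 ↦ 1  ≥
φ = 0, ψ = 1 ↦ 1  ≥
φ = 1/2, ψ = 0 ↦ 1/2  <
φ = 1/2, ψ = 1/2 ↦ 1  ≥
φ = 1/2, ψ = 1 ↦ 1  ≥
φ = 1, ψ = 0 ↦ 0  <
φ = 1, ψ = 1/2 ↦ 1/2  <
φ = 1, ψ = 1 ↦ 1  ≥
So 6 of the 9 assignments meet the threshold.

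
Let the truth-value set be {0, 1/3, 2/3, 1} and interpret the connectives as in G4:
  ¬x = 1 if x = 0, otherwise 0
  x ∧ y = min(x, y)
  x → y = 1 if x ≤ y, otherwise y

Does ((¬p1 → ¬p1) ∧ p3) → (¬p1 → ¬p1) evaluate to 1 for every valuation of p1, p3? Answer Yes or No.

p1 = 0, p3 = 0 ↦ 1
p1 = 0, p3 = 1/3 ↦ 1
p1 = 0, p3 = 2/3 ↦ 1
p1 = 0, p3 = 1 ↦ 1
p1 = 1/3, p3 = 0 ↦ 1
p1 = 1/3, p3 = 1/3 ↦ 1
p1 = 1/3, p3 = 2/3 ↦ 1
p1 = 1/3, p3 = 1 ↦ 1
p1 = 2/3, p3 = 0 ↦ 1
p1 = 2/3, p3 = 1/3 ↦ 1
p1 = 2/3, p3 = 2/3 ↦ 1
p1 = 2/3, p3 = 1 ↦ 1
p1 = 1, p3 = 0 ↦ 1
p1 = 1, p3 = 1/3 ↦ 1
p1 = 1, p3 = 2/3 ↦ 1
p1 = 1, p3 = 1 ↦ 1
Every assignment gives a value ≥ 1.

Yes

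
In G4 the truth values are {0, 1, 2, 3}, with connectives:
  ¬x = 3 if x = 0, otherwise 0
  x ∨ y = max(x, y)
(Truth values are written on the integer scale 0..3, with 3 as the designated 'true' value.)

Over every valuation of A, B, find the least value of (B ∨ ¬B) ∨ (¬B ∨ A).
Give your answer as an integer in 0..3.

Take A = 0, B = 1:
¬B = ¬1 = 0
B ∨ ¬B = 1 ∨ 0 = 1
¬B = ¬1 = 0
¬B ∨ A = 0 ∨ 0 = 0
(B ∨ ¬B) ∨ (¬B ∨ A) = 1 ∨ 0 = 1
No assignment yields a value below 1, so this is the minimum.

1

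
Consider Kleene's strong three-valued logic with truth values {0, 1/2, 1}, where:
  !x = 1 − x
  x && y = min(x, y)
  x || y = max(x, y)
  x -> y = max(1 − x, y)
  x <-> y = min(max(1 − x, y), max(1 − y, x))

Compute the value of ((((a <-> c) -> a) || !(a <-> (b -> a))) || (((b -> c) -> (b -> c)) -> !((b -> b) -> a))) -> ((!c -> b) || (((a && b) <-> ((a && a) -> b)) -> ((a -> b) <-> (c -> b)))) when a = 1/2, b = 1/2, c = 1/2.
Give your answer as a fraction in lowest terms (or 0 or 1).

a <-> c = 1/2 <-> 1/2 = 1/2
(a <-> c) -> a = 1/2 -> 1/2 = 1/2
b -> a = 1/2 -> 1/2 = 1/2
a <-> (b -> a) = 1/2 <-> 1/2 = 1/2
!(a <-> (b -> a)) = !1/2 = 1/2
((a <-> c) -> a) || !(a <-> (b -> a)) = 1/2 || 1/2 = 1/2
b -> c = 1/2 -> 1/2 = 1/2
b -> c = 1/2 -> 1/2 = 1/2
(b -> c) -> (b -> c) = 1/2 -> 1/2 = 1/2
b -> b = 1/2 -> 1/2 = 1/2
(b -> b) -> a = 1/2 -> 1/2 = 1/2
!((b -> b) -> a) = !1/2 = 1/2
((b -> c) -> (b -> c)) -> !((b -> b) -> a) = 1/2 -> 1/2 = 1/2
(((a <-> c) -> a) || !(a <-> (b -> a))) || (((b -> c) -> (b -> c)) -> !((b -> b) -> a)) = 1/2 || 1/2 = 1/2
!c = !1/2 = 1/2
!c -> b = 1/2 -> 1/2 = 1/2
a && b = 1/2 && 1/2 = 1/2
a && a = 1/2 && 1/2 = 1/2
(a && a) -> b = 1/2 -> 1/2 = 1/2
(a && b) <-> ((a && a) -> b) = 1/2 <-> 1/2 = 1/2
a -> b = 1/2 -> 1/2 = 1/2
c -> b = 1/2 -> 1/2 = 1/2
(a -> b) <-> (c -> b) = 1/2 <-> 1/2 = 1/2
((a && b) <-> ((a && a) -> b)) -> ((a -> b) <-> (c -> b)) = 1/2 -> 1/2 = 1/2
(!c -> b) || (((a && b) <-> ((a && a) -> b)) -> ((a -> b) <-> (c -> b))) = 1/2 || 1/2 = 1/2
((((a <-> c) -> a) || !(a <-> (b -> a))) || (((b -> c) -> (b -> c)) -> !((b -> b) -> a))) -> ((!c -> b) || (((a && b) <-> ((a && a) -> b)) -> ((a -> b) <-> (c -> b)))) = 1/2 -> 1/2 = 1/2

1/2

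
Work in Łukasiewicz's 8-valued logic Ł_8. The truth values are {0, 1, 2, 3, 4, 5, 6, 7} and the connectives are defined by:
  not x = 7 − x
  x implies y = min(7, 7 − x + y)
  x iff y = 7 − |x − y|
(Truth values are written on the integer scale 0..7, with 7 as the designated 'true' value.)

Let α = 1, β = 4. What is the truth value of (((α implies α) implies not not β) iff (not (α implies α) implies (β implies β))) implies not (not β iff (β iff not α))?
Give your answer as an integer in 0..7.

α implies α = 1 implies 1 = 7
not β = not 4 = 3
not not β = not 3 = 4
(α implies α) implies not not β = 7 implies 4 = 4
α implies α = 1 implies 1 = 7
not (α implies α) = not 7 = 0
β implies β = 4 implies 4 = 7
not (α implies α) implies (β implies β) = 0 implies 7 = 7
((α implies α) implies not not β) iff (not (α implies α) implies (β implies β)) = 4 iff 7 = 4
not β = not 4 = 3
not α = not 1 = 6
β iff not α = 4 iff 6 = 5
not β iff (β iff not α) = 3 iff 5 = 5
not (not β iff (β iff not α)) = not 5 = 2
(((α implies α) implies not not β) iff (not (α implies α) implies (β implies β))) implies not (not β iff (β iff not α)) = 4 implies 2 = 5

5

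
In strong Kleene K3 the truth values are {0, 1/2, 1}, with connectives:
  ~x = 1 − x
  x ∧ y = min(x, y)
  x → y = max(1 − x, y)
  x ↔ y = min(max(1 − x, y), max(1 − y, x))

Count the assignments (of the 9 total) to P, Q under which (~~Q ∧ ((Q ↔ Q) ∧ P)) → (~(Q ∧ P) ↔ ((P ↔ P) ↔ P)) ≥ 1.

P = 0, Q = 0 ↦ 1  ≥
P = 0, Q = 1/2 ↦ 1  ≥
P = 0, Q = 1 ↦ 1  ≥
P = 1/2, Q = 0 ↦ 1  ≥
P = 1/2, Q = 1/2 ↦ 1/2  <
P = 1/2, Q = 1 ↦ 1/2  <
P = 1, Q = 0 ↦ 1  ≥
P = 1, Q = 1/2 ↦ 1/2  <
P = 1, Q = 1 ↦ 0  <
So 5 of the 9 assignments meet the threshold.

5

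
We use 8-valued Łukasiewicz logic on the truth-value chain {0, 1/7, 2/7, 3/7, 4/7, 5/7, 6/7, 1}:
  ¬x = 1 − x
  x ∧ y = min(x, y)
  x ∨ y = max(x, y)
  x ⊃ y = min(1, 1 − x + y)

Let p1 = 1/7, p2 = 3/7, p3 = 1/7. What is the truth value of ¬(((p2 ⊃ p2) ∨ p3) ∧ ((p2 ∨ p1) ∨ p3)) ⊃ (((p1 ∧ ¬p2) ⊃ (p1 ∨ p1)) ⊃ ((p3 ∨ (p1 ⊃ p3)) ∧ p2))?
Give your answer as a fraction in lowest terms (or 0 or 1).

6/7

p2 ⊃ p2 = 3/7 ⊃ 3/7 = 1
(p2 ⊃ p2) ∨ p3 = 1 ∨ 1/7 = 1
p2 ∨ p1 = 3/7 ∨ 1/7 = 3/7
(p2 ∨ p1) ∨ p3 = 3/7 ∨ 1/7 = 3/7
((p2 ⊃ p2) ∨ p3) ∧ ((p2 ∨ p1) ∨ p3) = 1 ∧ 3/7 = 3/7
¬(((p2 ⊃ p2) ∨ p3) ∧ ((p2 ∨ p1) ∨ p3)) = ¬3/7 = 4/7
¬p2 = ¬3/7 = 4/7
p1 ∧ ¬p2 = 1/7 ∧ 4/7 = 1/7
p1 ∨ p1 = 1/7 ∨ 1/7 = 1/7
(p1 ∧ ¬p2) ⊃ (p1 ∨ p1) = 1/7 ⊃ 1/7 = 1
p1 ⊃ p3 = 1/7 ⊃ 1/7 = 1
p3 ∨ (p1 ⊃ p3) = 1/7 ∨ 1 = 1
(p3 ∨ (p1 ⊃ p3)) ∧ p2 = 1 ∧ 3/7 = 3/7
((p1 ∧ ¬p2) ⊃ (p1 ∨ p1)) ⊃ ((p3 ∨ (p1 ⊃ p3)) ∧ p2) = 1 ⊃ 3/7 = 3/7
¬(((p2 ⊃ p2) ∨ p3) ∧ ((p2 ∨ p1) ∨ p3)) ⊃ (((p1 ∧ ¬p2) ⊃ (p1 ∨ p1)) ⊃ ((p3 ∨ (p1 ⊃ p3)) ∧ p2)) = 4/7 ⊃ 3/7 = 6/7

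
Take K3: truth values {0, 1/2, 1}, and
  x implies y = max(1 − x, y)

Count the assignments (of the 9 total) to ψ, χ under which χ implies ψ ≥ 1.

5

ψ = 0, χ = 0 ↦ 1  ≥
ψ = 0, χ = 1/2 ↦ 1/2  <
ψ = 0, χ = 1 ↦ 0  <
ψ = 1/2, χ = 0 ↦ 1  ≥
ψ = 1/2, χ = 1/2 ↦ 1/2  <
ψ = 1/2, χ = 1 ↦ 1/2  <
ψ = 1, χ = 0 ↦ 1  ≥
ψ = 1, χ = 1/2 ↦ 1  ≥
ψ = 1, χ = 1 ↦ 1  ≥
So 5 of the 9 assignments meet the threshold.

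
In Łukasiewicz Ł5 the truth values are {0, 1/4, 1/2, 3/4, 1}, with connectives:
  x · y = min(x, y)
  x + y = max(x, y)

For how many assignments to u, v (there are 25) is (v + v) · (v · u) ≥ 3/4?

4

value 1: 1 assignment (counts)
value 3/4: 3 assignments (counts)
value 1/2: 5 assignments
value 1/4: 7 assignments
value 0: 9 assignments
So 4 of the 25 assignments meet the threshold.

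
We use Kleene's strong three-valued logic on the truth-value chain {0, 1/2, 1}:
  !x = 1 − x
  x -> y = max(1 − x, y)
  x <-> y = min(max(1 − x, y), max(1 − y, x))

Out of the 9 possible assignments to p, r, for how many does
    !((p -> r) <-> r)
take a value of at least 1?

p = 0, r = 0 ↦ 1  ≥
p = 0, r = 1/2 ↦ 1/2  <
p = 0, r = 1 ↦ 0  <
p = 1/2, r = 0 ↦ 1/2  <
p = 1/2, r = 1/2 ↦ 1/2  <
p = 1/2, r = 1 ↦ 0  <
p = 1, r = 0 ↦ 0  <
p = 1, r = 1/2 ↦ 1/2  <
p = 1, r = 1 ↦ 0  <
So 1 of the 9 assignments meets the threshold.

1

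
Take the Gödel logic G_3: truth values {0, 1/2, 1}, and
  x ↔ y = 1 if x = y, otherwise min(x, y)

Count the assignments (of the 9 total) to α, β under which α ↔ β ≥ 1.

α = 0, β = 0 ↦ 1  ≥
α = 0, β = 1/2 ↦ 0  <
α = 0, β = 1 ↦ 0  <
α = 1/2, β = 0 ↦ 0  <
α = 1/2, β = 1/2 ↦ 1  ≥
α = 1/2, β = 1 ↦ 1/2  <
α = 1, β = 0 ↦ 0  <
α = 1, β = 1/2 ↦ 1/2  <
α = 1, β = 1 ↦ 1  ≥
So 3 of the 9 assignments meet the threshold.

3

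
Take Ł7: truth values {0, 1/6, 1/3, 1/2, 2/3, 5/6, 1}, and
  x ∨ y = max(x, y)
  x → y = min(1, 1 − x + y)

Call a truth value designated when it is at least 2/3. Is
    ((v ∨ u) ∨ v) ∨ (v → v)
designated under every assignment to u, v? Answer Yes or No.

Yes

At u = 1/3, v = 1/2, for instance:
v ∨ u = 1/2 ∨ 1/3 = 1/2
(v ∨ u) ∨ v = 1/2 ∨ 1/2 = 1/2
v → v = 1/2 → 1/2 = 1
((v ∨ u) ∨ v) ∨ (v → v) = 1/2 ∨ 1 = 1
and checking the remaining 48 assignments likewise gives ≥ 2/3 in every case.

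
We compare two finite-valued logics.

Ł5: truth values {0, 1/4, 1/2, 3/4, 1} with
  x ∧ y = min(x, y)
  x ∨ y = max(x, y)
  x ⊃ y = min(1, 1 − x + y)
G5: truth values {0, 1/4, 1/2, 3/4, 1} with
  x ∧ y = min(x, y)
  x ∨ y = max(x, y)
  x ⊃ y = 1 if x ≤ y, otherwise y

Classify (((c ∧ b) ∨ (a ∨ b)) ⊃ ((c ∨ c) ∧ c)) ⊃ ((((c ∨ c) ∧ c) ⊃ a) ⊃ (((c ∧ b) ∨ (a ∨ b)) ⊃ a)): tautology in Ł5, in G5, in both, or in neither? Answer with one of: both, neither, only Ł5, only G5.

In Ł5: every assignment gives 1 — tautology.
In G5: every assignment gives 1 — tautology.

both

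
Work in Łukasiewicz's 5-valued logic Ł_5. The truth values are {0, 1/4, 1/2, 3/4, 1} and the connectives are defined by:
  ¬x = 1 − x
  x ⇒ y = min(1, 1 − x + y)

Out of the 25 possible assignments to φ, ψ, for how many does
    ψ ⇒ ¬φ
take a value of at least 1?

value 1: 15 assignments (counts)
value 3/4: 4 assignments
value 1/2: 3 assignments
value 1/4: 2 assignments
value 0: 1 assignment
So 15 of the 25 assignments meet the threshold.

15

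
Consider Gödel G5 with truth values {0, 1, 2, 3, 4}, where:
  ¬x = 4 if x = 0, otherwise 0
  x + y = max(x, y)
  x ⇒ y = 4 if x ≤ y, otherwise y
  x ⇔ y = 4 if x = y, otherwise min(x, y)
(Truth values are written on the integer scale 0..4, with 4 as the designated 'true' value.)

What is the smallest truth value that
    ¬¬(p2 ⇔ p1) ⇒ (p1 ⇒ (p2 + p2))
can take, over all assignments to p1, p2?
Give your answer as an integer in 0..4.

Take p1 = 2, p2 = 1:
p2 ⇔ p1 = 1 ⇔ 2 = 1
¬(p2 ⇔ p1) = ¬1 = 0
¬¬(p2 ⇔ p1) = ¬0 = 4
p2 + p2 = 1 + 1 = 1
p1 ⇒ (p2 + p2) = 2 ⇒ 1 = 1
¬¬(p2 ⇔ p1) ⇒ (p1 ⇒ (p2 + p2)) = 4 ⇒ 1 = 1
No assignment yields a value below 1, so this is the minimum.

1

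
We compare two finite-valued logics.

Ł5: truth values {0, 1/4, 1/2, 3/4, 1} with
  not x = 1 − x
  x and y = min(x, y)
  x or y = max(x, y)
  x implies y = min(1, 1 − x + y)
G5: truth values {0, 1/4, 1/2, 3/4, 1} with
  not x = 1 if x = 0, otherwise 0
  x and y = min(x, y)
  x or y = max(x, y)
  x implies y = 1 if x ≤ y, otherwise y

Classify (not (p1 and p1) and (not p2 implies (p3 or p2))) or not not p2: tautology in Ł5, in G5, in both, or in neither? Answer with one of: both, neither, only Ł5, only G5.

In Ł5: at p1 = 0, p2 = 0, p3 = 0 the value is 0 — not a tautology.
In G5: at p1 = 0, p2 = 0, p3 = 0 the value is 0 — not a tautology.

neither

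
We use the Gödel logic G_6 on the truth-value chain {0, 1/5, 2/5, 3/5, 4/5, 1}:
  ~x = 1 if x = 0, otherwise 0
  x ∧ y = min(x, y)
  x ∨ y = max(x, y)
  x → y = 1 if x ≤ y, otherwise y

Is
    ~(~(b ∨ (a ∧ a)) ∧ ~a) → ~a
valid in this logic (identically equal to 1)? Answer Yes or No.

Counterexample: take a = 1/5, b = 0.
a ∧ a = 1/5 ∧ 1/5 = 1/5
b ∨ (a ∧ a) = 0 ∨ 1/5 = 1/5
~(b ∨ (a ∧ a)) = ~1/5 = 0
~a = ~1/5 = 0
~(b ∨ (a ∧ a)) ∧ ~a = 0 ∧ 0 = 0
~(~(b ∨ (a ∧ a)) ∧ ~a) = ~0 = 1
~(~(b ∨ (a ∧ a)) ∧ ~a) → ~a = 1 → 0 = 0
This gives 0 ≠ 1.

No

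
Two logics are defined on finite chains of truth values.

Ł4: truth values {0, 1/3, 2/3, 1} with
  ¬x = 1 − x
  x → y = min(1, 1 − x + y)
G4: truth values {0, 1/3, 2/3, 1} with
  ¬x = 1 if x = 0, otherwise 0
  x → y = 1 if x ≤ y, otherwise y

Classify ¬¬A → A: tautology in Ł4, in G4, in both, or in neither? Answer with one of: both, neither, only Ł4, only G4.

only Ł4

In Ł4: every assignment gives 1 — tautology.
In G4: at A = 1/3 the value is 1/3 — not a tautology.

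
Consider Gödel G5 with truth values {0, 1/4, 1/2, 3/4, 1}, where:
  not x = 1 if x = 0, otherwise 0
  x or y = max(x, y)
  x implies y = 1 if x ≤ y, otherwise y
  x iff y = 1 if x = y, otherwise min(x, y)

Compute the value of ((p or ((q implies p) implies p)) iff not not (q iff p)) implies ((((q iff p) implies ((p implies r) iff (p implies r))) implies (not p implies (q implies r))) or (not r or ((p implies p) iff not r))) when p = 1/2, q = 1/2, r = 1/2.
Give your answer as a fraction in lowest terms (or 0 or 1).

1

q implies p = 1/2 implies 1/2 = 1
(q implies p) implies p = 1 implies 1/2 = 1/2
p or ((q implies p) implies p) = 1/2 or 1/2 = 1/2
q iff p = 1/2 iff 1/2 = 1
not (q iff p) = not 1 = 0
not not (q iff p) = not 0 = 1
(p or ((q implies p) implies p)) iff not not (q iff p) = 1/2 iff 1 = 1/2
q iff p = 1/2 iff 1/2 = 1
p implies r = 1/2 implies 1/2 = 1
p implies r = 1/2 implies 1/2 = 1
(p implies r) iff (p implies r) = 1 iff 1 = 1
(q iff p) implies ((p implies r) iff (p implies r)) = 1 implies 1 = 1
not p = not 1/2 = 0
q implies r = 1/2 implies 1/2 = 1
not p implies (q implies r) = 0 implies 1 = 1
((q iff p) implies ((p implies r) iff (p implies r))) implies (not p implies (q implies r)) = 1 implies 1 = 1
not r = not 1/2 = 0
p implies p = 1/2 implies 1/2 = 1
not r = not 1/2 = 0
(p implies p) iff not r = 1 iff 0 = 0
not r or ((p implies p) iff not r) = 0 or 0 = 0
(((q iff p) implies ((p implies r) iff (p implies r))) implies (not p implies (q implies r))) or (not r or ((p implies p) iff not r)) = 1 or 0 = 1
((p or ((q implies p) implies p)) iff not not (q iff p)) implies ((((q iff p) implies ((p implies r) iff (p implies r))) implies (not p implies (q implies r))) or (not r or ((p implies p) iff not r))) = 1/2 implies 1 = 1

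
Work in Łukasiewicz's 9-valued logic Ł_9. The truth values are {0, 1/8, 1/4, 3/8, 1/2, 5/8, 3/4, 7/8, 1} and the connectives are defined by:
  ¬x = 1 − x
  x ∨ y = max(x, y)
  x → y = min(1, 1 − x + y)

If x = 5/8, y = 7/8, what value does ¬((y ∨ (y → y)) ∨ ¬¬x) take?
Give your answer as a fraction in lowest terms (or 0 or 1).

y → y = 7/8 → 7/8 = 1
y ∨ (y → y) = 7/8 ∨ 1 = 1
¬x = ¬5/8 = 3/8
¬¬x = ¬3/8 = 5/8
(y ∨ (y → y)) ∨ ¬¬x = 1 ∨ 5/8 = 1
¬((y ∨ (y → y)) ∨ ¬¬x) = ¬1 = 0

0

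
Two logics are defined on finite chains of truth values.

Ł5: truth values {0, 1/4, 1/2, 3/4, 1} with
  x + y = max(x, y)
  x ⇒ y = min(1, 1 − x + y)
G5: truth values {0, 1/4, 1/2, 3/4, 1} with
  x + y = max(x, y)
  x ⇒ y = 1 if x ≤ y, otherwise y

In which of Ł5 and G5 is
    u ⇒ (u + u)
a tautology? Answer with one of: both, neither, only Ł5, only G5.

In Ł5: every assignment gives 1 — tautology.
In G5: every assignment gives 1 — tautology.

both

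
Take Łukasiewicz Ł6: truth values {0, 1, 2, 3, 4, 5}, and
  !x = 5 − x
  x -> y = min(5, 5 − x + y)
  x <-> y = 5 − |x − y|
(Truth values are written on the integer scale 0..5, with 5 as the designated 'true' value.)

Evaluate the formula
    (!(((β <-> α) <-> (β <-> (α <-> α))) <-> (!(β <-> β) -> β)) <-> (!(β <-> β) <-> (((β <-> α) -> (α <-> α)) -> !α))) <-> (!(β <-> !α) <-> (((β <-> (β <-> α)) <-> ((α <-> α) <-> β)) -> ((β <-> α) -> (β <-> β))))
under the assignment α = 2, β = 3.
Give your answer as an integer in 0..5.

1

β <-> α = 3 <-> 2 = 4
α <-> α = 2 <-> 2 = 5
β <-> (α <-> α) = 3 <-> 5 = 3
(β <-> α) <-> (β <-> (α <-> α)) = 4 <-> 3 = 4
β <-> β = 3 <-> 3 = 5
!(β <-> β) = !5 = 0
!(β <-> β) -> β = 0 -> 3 = 5
((β <-> α) <-> (β <-> (α <-> α))) <-> (!(β <-> β) -> β) = 4 <-> 5 = 4
!(((β <-> α) <-> (β <-> (α <-> α))) <-> (!(β <-> β) -> β)) = !4 = 1
β <-> β = 3 <-> 3 = 5
!(β <-> β) = !5 = 0
β <-> α = 3 <-> 2 = 4
α <-> α = 2 <-> 2 = 5
(β <-> α) -> (α <-> α) = 4 -> 5 = 5
!α = !2 = 3
((β <-> α) -> (α <-> α)) -> !α = 5 -> 3 = 3
!(β <-> β) <-> (((β <-> α) -> (α <-> α)) -> !α) = 0 <-> 3 = 2
!(((β <-> α) <-> (β <-> (α <-> α))) <-> (!(β <-> β) -> β)) <-> (!(β <-> β) <-> (((β <-> α) -> (α <-> α)) -> !α)) = 1 <-> 2 = 4
!α = !2 = 3
β <-> !α = 3 <-> 3 = 5
!(β <-> !α) = !5 = 0
β <-> α = 3 <-> 2 = 4
β <-> (β <-> α) = 3 <-> 4 = 4
α <-> α = 2 <-> 2 = 5
(α <-> α) <-> β = 5 <-> 3 = 3
(β <-> (β <-> α)) <-> ((α <-> α) <-> β) = 4 <-> 3 = 4
β <-> α = 3 <-> 2 = 4
β <-> β = 3 <-> 3 = 5
(β <-> α) -> (β <-> β) = 4 -> 5 = 5
((β <-> (β <-> α)) <-> ((α <-> α) <-> β)) -> ((β <-> α) -> (β <-> β)) = 4 -> 5 = 5
!(β <-> !α) <-> (((β <-> (β <-> α)) <-> ((α <-> α) <-> β)) -> ((β <-> α) -> (β <-> β))) = 0 <-> 5 = 0
(!(((β <-> α) <-> (β <-> (α <-> α))) <-> (!(β <-> β) -> β)) <-> (!(β <-> β) <-> (((β <-> α) -> (α <-> α)) -> !α))) <-> (!(β <-> !α) <-> (((β <-> (β <-> α)) <-> ((α <-> α) <-> β)) -> ((β <-> α) -> (β <-> β)))) = 4 <-> 0 = 1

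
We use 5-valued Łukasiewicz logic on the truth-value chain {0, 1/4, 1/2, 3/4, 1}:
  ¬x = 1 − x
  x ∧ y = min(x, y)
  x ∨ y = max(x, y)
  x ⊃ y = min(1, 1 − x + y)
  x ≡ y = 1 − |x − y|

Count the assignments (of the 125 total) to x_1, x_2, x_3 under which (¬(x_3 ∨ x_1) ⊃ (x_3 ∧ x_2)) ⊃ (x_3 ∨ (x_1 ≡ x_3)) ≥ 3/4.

98

value 1: 72 assignments (counts)
value 3/4: 26 assignments (counts)
value 1/2: 17 assignments
value 1/4: 5 assignments
value 0: 5 assignments
So 98 of the 125 assignments meet the threshold.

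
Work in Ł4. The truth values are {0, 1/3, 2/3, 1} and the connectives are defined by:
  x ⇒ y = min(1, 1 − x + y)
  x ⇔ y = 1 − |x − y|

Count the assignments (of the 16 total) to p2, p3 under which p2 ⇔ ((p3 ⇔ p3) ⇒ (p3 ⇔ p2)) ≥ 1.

p2 = 0, p3 = 0 ↦ 0  <
p2 = 0, p3 = 1/3 ↦ 1/3  <
p2 = 0, p3 = 2/3 ↦ 2/3  <
p2 = 0, p3 = 1 ↦ 1  ≥
p2 = 1/3, p3 = 0 ↦ 2/3  <
p2 = 1/3, p3 = 1/3 ↦ 1/3  <
p2 = 1/3, p3 = 2/3 ↦ 2/3  <
p2 = 1/3, p3 = 1 ↦ 1  ≥
p2 = 2/3, p3 = 0 ↦ 2/3  <
p2 = 2/3, p3 = 1/3 ↦ 1  ≥
p2 = 2/3, p3 = 2/3 ↦ 2/3  <
p2 = 2/3, p3 = 1 ↦ 1  ≥
p2 = 1, p3 = 0 ↦ 0  <
p2 = 1, p3 = 1/3 ↦ 1/3  <
p2 = 1, p3 = 2/3 ↦ 2/3  <
p2 = 1, p3 = 1 ↦ 1  ≥
So 5 of the 16 assignments meet the threshold.

5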